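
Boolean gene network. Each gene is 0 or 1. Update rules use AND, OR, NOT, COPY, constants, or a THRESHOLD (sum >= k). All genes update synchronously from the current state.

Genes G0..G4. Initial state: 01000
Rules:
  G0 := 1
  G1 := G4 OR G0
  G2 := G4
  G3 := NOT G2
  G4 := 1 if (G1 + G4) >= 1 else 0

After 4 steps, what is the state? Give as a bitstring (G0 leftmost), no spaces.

Step 1: G0=1(const) G1=G4|G0=0|0=0 G2=G4=0 G3=NOT G2=NOT 0=1 G4=(1+0>=1)=1 -> 10011
Step 2: G0=1(const) G1=G4|G0=1|1=1 G2=G4=1 G3=NOT G2=NOT 0=1 G4=(0+1>=1)=1 -> 11111
Step 3: G0=1(const) G1=G4|G0=1|1=1 G2=G4=1 G3=NOT G2=NOT 1=0 G4=(1+1>=1)=1 -> 11101
Step 4: G0=1(const) G1=G4|G0=1|1=1 G2=G4=1 G3=NOT G2=NOT 1=0 G4=(1+1>=1)=1 -> 11101

11101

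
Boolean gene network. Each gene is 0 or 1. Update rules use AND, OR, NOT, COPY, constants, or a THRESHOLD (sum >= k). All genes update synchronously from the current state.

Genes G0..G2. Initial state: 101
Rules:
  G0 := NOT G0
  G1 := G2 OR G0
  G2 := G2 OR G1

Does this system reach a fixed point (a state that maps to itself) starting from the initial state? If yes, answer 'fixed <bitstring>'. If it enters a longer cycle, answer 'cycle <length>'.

Answer: cycle 2

Derivation:
Step 0: 101
Step 1: G0=NOT G0=NOT 1=0 G1=G2|G0=1|1=1 G2=G2|G1=1|0=1 -> 011
Step 2: G0=NOT G0=NOT 0=1 G1=G2|G0=1|0=1 G2=G2|G1=1|1=1 -> 111
Step 3: G0=NOT G0=NOT 1=0 G1=G2|G0=1|1=1 G2=G2|G1=1|1=1 -> 011
Cycle of length 2 starting at step 1 -> no fixed point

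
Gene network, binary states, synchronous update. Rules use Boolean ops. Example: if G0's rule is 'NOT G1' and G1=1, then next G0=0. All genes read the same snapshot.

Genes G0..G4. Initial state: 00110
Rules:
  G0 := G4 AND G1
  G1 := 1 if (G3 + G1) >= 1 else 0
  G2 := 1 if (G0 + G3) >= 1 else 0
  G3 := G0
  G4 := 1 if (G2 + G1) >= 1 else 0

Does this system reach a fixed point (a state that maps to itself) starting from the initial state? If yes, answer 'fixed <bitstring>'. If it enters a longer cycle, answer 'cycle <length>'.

Answer: fixed 11111

Derivation:
Step 0: 00110
Step 1: G0=G4&G1=0&0=0 G1=(1+0>=1)=1 G2=(0+1>=1)=1 G3=G0=0 G4=(1+0>=1)=1 -> 01101
Step 2: G0=G4&G1=1&1=1 G1=(0+1>=1)=1 G2=(0+0>=1)=0 G3=G0=0 G4=(1+1>=1)=1 -> 11001
Step 3: G0=G4&G1=1&1=1 G1=(0+1>=1)=1 G2=(1+0>=1)=1 G3=G0=1 G4=(0+1>=1)=1 -> 11111
Step 4: G0=G4&G1=1&1=1 G1=(1+1>=1)=1 G2=(1+1>=1)=1 G3=G0=1 G4=(1+1>=1)=1 -> 11111
Fixed point reached at step 3: 11111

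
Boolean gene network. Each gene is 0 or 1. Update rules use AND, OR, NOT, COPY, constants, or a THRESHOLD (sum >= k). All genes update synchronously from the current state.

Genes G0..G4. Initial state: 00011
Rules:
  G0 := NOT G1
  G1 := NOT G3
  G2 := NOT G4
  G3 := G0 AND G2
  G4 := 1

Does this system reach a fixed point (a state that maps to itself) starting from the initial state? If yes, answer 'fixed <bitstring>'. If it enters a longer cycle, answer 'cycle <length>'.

Step 0: 00011
Step 1: G0=NOT G1=NOT 0=1 G1=NOT G3=NOT 1=0 G2=NOT G4=NOT 1=0 G3=G0&G2=0&0=0 G4=1(const) -> 10001
Step 2: G0=NOT G1=NOT 0=1 G1=NOT G3=NOT 0=1 G2=NOT G4=NOT 1=0 G3=G0&G2=1&0=0 G4=1(const) -> 11001
Step 3: G0=NOT G1=NOT 1=0 G1=NOT G3=NOT 0=1 G2=NOT G4=NOT 1=0 G3=G0&G2=1&0=0 G4=1(const) -> 01001
Step 4: G0=NOT G1=NOT 1=0 G1=NOT G3=NOT 0=1 G2=NOT G4=NOT 1=0 G3=G0&G2=0&0=0 G4=1(const) -> 01001
Fixed point reached at step 3: 01001

Answer: fixed 01001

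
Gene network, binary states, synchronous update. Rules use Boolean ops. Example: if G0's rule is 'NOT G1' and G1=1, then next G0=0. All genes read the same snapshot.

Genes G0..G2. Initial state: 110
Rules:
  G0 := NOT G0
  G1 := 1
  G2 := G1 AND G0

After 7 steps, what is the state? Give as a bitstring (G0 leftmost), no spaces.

Step 1: G0=NOT G0=NOT 1=0 G1=1(const) G2=G1&G0=1&1=1 -> 011
Step 2: G0=NOT G0=NOT 0=1 G1=1(const) G2=G1&G0=1&0=0 -> 110
Step 3: G0=NOT G0=NOT 1=0 G1=1(const) G2=G1&G0=1&1=1 -> 011
Step 4: G0=NOT G0=NOT 0=1 G1=1(const) G2=G1&G0=1&0=0 -> 110
Step 5: G0=NOT G0=NOT 1=0 G1=1(const) G2=G1&G0=1&1=1 -> 011
Step 6: G0=NOT G0=NOT 0=1 G1=1(const) G2=G1&G0=1&0=0 -> 110
Step 7: G0=NOT G0=NOT 1=0 G1=1(const) G2=G1&G0=1&1=1 -> 011

011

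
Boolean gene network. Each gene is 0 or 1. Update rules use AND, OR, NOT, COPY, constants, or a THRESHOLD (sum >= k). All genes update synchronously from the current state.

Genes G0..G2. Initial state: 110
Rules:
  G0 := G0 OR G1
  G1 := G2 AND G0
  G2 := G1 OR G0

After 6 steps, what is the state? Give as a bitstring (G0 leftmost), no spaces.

Step 1: G0=G0|G1=1|1=1 G1=G2&G0=0&1=0 G2=G1|G0=1|1=1 -> 101
Step 2: G0=G0|G1=1|0=1 G1=G2&G0=1&1=1 G2=G1|G0=0|1=1 -> 111
Step 3: G0=G0|G1=1|1=1 G1=G2&G0=1&1=1 G2=G1|G0=1|1=1 -> 111
Step 4: G0=G0|G1=1|1=1 G1=G2&G0=1&1=1 G2=G1|G0=1|1=1 -> 111
Step 5: G0=G0|G1=1|1=1 G1=G2&G0=1&1=1 G2=G1|G0=1|1=1 -> 111
Step 6: G0=G0|G1=1|1=1 G1=G2&G0=1&1=1 G2=G1|G0=1|1=1 -> 111

111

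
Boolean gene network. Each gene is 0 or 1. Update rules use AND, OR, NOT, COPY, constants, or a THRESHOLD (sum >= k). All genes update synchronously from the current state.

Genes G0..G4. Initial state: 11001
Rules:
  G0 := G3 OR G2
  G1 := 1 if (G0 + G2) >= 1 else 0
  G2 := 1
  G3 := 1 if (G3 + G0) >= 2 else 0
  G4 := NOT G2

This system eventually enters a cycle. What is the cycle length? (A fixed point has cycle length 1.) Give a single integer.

Answer: 1

Derivation:
Step 0: 11001
Step 1: G0=G3|G2=0|0=0 G1=(1+0>=1)=1 G2=1(const) G3=(0+1>=2)=0 G4=NOT G2=NOT 0=1 -> 01101
Step 2: G0=G3|G2=0|1=1 G1=(0+1>=1)=1 G2=1(const) G3=(0+0>=2)=0 G4=NOT G2=NOT 1=0 -> 11100
Step 3: G0=G3|G2=0|1=1 G1=(1+1>=1)=1 G2=1(const) G3=(0+1>=2)=0 G4=NOT G2=NOT 1=0 -> 11100
State from step 3 equals state from step 2 -> cycle length 1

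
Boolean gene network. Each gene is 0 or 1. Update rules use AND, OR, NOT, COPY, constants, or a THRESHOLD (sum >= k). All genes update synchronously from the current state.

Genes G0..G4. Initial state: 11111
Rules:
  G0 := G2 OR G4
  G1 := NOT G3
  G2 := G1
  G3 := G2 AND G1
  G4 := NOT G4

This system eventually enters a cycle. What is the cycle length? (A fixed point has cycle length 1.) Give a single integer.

Answer: 10

Derivation:
Step 0: 11111
Step 1: G0=G2|G4=1|1=1 G1=NOT G3=NOT 1=0 G2=G1=1 G3=G2&G1=1&1=1 G4=NOT G4=NOT 1=0 -> 10110
Step 2: G0=G2|G4=1|0=1 G1=NOT G3=NOT 1=0 G2=G1=0 G3=G2&G1=1&0=0 G4=NOT G4=NOT 0=1 -> 10001
Step 3: G0=G2|G4=0|1=1 G1=NOT G3=NOT 0=1 G2=G1=0 G3=G2&G1=0&0=0 G4=NOT G4=NOT 1=0 -> 11000
Step 4: G0=G2|G4=0|0=0 G1=NOT G3=NOT 0=1 G2=G1=1 G3=G2&G1=0&1=0 G4=NOT G4=NOT 0=1 -> 01101
Step 5: G0=G2|G4=1|1=1 G1=NOT G3=NOT 0=1 G2=G1=1 G3=G2&G1=1&1=1 G4=NOT G4=NOT 1=0 -> 11110
Step 6: G0=G2|G4=1|0=1 G1=NOT G3=NOT 1=0 G2=G1=1 G3=G2&G1=1&1=1 G4=NOT G4=NOT 0=1 -> 10111
Step 7: G0=G2|G4=1|1=1 G1=NOT G3=NOT 1=0 G2=G1=0 G3=G2&G1=1&0=0 G4=NOT G4=NOT 1=0 -> 10000
Step 8: G0=G2|G4=0|0=0 G1=NOT G3=NOT 0=1 G2=G1=0 G3=G2&G1=0&0=0 G4=NOT G4=NOT 0=1 -> 01001
Step 9: G0=G2|G4=0|1=1 G1=NOT G3=NOT 0=1 G2=G1=1 G3=G2&G1=0&1=0 G4=NOT G4=NOT 1=0 -> 11100
Step 10: G0=G2|G4=1|0=1 G1=NOT G3=NOT 0=1 G2=G1=1 G3=G2&G1=1&1=1 G4=NOT G4=NOT 0=1 -> 11111
State from step 10 equals state from step 0 -> cycle length 10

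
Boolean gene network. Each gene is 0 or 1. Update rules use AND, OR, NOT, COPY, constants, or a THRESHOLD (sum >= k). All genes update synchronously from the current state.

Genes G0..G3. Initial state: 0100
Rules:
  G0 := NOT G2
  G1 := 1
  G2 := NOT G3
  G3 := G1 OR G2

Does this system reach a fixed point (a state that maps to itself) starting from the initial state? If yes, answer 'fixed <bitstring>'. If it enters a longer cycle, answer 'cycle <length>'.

Answer: fixed 1101

Derivation:
Step 0: 0100
Step 1: G0=NOT G2=NOT 0=1 G1=1(const) G2=NOT G3=NOT 0=1 G3=G1|G2=1|0=1 -> 1111
Step 2: G0=NOT G2=NOT 1=0 G1=1(const) G2=NOT G3=NOT 1=0 G3=G1|G2=1|1=1 -> 0101
Step 3: G0=NOT G2=NOT 0=1 G1=1(const) G2=NOT G3=NOT 1=0 G3=G1|G2=1|0=1 -> 1101
Step 4: G0=NOT G2=NOT 0=1 G1=1(const) G2=NOT G3=NOT 1=0 G3=G1|G2=1|0=1 -> 1101
Fixed point reached at step 3: 1101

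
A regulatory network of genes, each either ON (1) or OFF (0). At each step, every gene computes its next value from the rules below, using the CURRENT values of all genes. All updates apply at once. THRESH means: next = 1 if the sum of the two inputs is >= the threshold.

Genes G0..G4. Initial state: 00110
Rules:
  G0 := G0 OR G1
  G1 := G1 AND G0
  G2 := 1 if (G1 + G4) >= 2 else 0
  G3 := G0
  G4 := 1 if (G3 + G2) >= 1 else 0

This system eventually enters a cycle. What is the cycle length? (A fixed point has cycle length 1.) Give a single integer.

Step 0: 00110
Step 1: G0=G0|G1=0|0=0 G1=G1&G0=0&0=0 G2=(0+0>=2)=0 G3=G0=0 G4=(1+1>=1)=1 -> 00001
Step 2: G0=G0|G1=0|0=0 G1=G1&G0=0&0=0 G2=(0+1>=2)=0 G3=G0=0 G4=(0+0>=1)=0 -> 00000
Step 3: G0=G0|G1=0|0=0 G1=G1&G0=0&0=0 G2=(0+0>=2)=0 G3=G0=0 G4=(0+0>=1)=0 -> 00000
State from step 3 equals state from step 2 -> cycle length 1

Answer: 1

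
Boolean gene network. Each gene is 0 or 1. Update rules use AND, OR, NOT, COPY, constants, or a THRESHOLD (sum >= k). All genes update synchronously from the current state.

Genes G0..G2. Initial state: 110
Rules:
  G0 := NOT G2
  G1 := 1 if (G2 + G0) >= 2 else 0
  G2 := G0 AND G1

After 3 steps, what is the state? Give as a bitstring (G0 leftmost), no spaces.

Step 1: G0=NOT G2=NOT 0=1 G1=(0+1>=2)=0 G2=G0&G1=1&1=1 -> 101
Step 2: G0=NOT G2=NOT 1=0 G1=(1+1>=2)=1 G2=G0&G1=1&0=0 -> 010
Step 3: G0=NOT G2=NOT 0=1 G1=(0+0>=2)=0 G2=G0&G1=0&1=0 -> 100

100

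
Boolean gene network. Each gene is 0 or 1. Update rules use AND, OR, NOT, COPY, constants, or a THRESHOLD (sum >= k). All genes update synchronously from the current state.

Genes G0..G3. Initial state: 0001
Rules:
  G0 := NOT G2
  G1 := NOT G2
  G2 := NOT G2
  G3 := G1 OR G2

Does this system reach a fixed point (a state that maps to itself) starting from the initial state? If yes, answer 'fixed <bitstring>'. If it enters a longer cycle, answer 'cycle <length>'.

Step 0: 0001
Step 1: G0=NOT G2=NOT 0=1 G1=NOT G2=NOT 0=1 G2=NOT G2=NOT 0=1 G3=G1|G2=0|0=0 -> 1110
Step 2: G0=NOT G2=NOT 1=0 G1=NOT G2=NOT 1=0 G2=NOT G2=NOT 1=0 G3=G1|G2=1|1=1 -> 0001
Cycle of length 2 starting at step 0 -> no fixed point

Answer: cycle 2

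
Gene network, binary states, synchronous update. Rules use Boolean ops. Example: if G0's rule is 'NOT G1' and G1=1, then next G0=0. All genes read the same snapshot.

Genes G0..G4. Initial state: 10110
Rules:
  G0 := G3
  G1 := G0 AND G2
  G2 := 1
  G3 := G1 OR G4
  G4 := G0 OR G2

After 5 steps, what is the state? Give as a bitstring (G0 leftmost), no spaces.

Step 1: G0=G3=1 G1=G0&G2=1&1=1 G2=1(const) G3=G1|G4=0|0=0 G4=G0|G2=1|1=1 -> 11101
Step 2: G0=G3=0 G1=G0&G2=1&1=1 G2=1(const) G3=G1|G4=1|1=1 G4=G0|G2=1|1=1 -> 01111
Step 3: G0=G3=1 G1=G0&G2=0&1=0 G2=1(const) G3=G1|G4=1|1=1 G4=G0|G2=0|1=1 -> 10111
Step 4: G0=G3=1 G1=G0&G2=1&1=1 G2=1(const) G3=G1|G4=0|1=1 G4=G0|G2=1|1=1 -> 11111
Step 5: G0=G3=1 G1=G0&G2=1&1=1 G2=1(const) G3=G1|G4=1|1=1 G4=G0|G2=1|1=1 -> 11111

11111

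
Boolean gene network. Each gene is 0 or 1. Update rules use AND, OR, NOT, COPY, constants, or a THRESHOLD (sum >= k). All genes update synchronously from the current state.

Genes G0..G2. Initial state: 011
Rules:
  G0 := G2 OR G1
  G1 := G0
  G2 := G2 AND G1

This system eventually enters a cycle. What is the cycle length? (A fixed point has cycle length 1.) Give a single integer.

Answer: 1

Derivation:
Step 0: 011
Step 1: G0=G2|G1=1|1=1 G1=G0=0 G2=G2&G1=1&1=1 -> 101
Step 2: G0=G2|G1=1|0=1 G1=G0=1 G2=G2&G1=1&0=0 -> 110
Step 3: G0=G2|G1=0|1=1 G1=G0=1 G2=G2&G1=0&1=0 -> 110
State from step 3 equals state from step 2 -> cycle length 1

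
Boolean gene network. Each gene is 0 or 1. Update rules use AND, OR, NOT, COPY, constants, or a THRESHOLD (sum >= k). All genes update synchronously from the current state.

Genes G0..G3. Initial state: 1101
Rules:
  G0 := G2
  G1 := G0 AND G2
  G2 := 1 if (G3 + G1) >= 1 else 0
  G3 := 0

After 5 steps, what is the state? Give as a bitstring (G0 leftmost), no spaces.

Step 1: G0=G2=0 G1=G0&G2=1&0=0 G2=(1+1>=1)=1 G3=0(const) -> 0010
Step 2: G0=G2=1 G1=G0&G2=0&1=0 G2=(0+0>=1)=0 G3=0(const) -> 1000
Step 3: G0=G2=0 G1=G0&G2=1&0=0 G2=(0+0>=1)=0 G3=0(const) -> 0000
Step 4: G0=G2=0 G1=G0&G2=0&0=0 G2=(0+0>=1)=0 G3=0(const) -> 0000
Step 5: G0=G2=0 G1=G0&G2=0&0=0 G2=(0+0>=1)=0 G3=0(const) -> 0000

0000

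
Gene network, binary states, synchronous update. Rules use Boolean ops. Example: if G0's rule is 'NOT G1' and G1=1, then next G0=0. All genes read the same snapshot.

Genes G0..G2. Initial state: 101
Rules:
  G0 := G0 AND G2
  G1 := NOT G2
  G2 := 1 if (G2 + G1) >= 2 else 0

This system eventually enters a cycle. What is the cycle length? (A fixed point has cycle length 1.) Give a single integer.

Answer: 1

Derivation:
Step 0: 101
Step 1: G0=G0&G2=1&1=1 G1=NOT G2=NOT 1=0 G2=(1+0>=2)=0 -> 100
Step 2: G0=G0&G2=1&0=0 G1=NOT G2=NOT 0=1 G2=(0+0>=2)=0 -> 010
Step 3: G0=G0&G2=0&0=0 G1=NOT G2=NOT 0=1 G2=(0+1>=2)=0 -> 010
State from step 3 equals state from step 2 -> cycle length 1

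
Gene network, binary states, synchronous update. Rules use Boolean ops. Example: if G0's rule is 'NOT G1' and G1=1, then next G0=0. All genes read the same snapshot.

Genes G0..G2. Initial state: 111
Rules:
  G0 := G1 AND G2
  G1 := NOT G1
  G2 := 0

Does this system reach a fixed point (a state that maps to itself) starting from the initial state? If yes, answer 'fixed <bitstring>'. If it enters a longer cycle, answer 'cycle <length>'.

Answer: cycle 2

Derivation:
Step 0: 111
Step 1: G0=G1&G2=1&1=1 G1=NOT G1=NOT 1=0 G2=0(const) -> 100
Step 2: G0=G1&G2=0&0=0 G1=NOT G1=NOT 0=1 G2=0(const) -> 010
Step 3: G0=G1&G2=1&0=0 G1=NOT G1=NOT 1=0 G2=0(const) -> 000
Step 4: G0=G1&G2=0&0=0 G1=NOT G1=NOT 0=1 G2=0(const) -> 010
Cycle of length 2 starting at step 2 -> no fixed point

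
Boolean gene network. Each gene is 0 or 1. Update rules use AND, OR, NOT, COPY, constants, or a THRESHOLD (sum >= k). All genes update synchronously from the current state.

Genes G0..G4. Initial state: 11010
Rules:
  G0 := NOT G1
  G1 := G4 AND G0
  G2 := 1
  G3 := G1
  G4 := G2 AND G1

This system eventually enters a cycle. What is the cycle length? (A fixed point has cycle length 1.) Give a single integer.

Answer: 1

Derivation:
Step 0: 11010
Step 1: G0=NOT G1=NOT 1=0 G1=G4&G0=0&1=0 G2=1(const) G3=G1=1 G4=G2&G1=0&1=0 -> 00110
Step 2: G0=NOT G1=NOT 0=1 G1=G4&G0=0&0=0 G2=1(const) G3=G1=0 G4=G2&G1=1&0=0 -> 10100
Step 3: G0=NOT G1=NOT 0=1 G1=G4&G0=0&1=0 G2=1(const) G3=G1=0 G4=G2&G1=1&0=0 -> 10100
State from step 3 equals state from step 2 -> cycle length 1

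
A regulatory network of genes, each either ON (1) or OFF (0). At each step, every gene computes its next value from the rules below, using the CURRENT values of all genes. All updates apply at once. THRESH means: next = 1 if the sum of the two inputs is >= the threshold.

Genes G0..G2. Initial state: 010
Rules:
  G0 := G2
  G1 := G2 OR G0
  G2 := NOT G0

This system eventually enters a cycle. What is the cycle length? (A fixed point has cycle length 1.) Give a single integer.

Answer: 4

Derivation:
Step 0: 010
Step 1: G0=G2=0 G1=G2|G0=0|0=0 G2=NOT G0=NOT 0=1 -> 001
Step 2: G0=G2=1 G1=G2|G0=1|0=1 G2=NOT G0=NOT 0=1 -> 111
Step 3: G0=G2=1 G1=G2|G0=1|1=1 G2=NOT G0=NOT 1=0 -> 110
Step 4: G0=G2=0 G1=G2|G0=0|1=1 G2=NOT G0=NOT 1=0 -> 010
State from step 4 equals state from step 0 -> cycle length 4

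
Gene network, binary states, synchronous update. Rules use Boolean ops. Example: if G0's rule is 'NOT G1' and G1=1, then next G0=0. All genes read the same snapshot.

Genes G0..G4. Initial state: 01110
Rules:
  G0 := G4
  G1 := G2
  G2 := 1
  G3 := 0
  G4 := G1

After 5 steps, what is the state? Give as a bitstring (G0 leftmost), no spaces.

Step 1: G0=G4=0 G1=G2=1 G2=1(const) G3=0(const) G4=G1=1 -> 01101
Step 2: G0=G4=1 G1=G2=1 G2=1(const) G3=0(const) G4=G1=1 -> 11101
Step 3: G0=G4=1 G1=G2=1 G2=1(const) G3=0(const) G4=G1=1 -> 11101
Step 4: G0=G4=1 G1=G2=1 G2=1(const) G3=0(const) G4=G1=1 -> 11101
Step 5: G0=G4=1 G1=G2=1 G2=1(const) G3=0(const) G4=G1=1 -> 11101

11101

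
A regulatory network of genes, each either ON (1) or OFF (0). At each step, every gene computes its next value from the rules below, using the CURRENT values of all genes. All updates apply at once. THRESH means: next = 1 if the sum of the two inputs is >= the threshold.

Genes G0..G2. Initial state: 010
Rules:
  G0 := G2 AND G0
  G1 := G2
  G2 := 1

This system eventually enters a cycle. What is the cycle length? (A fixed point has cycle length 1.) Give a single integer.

Step 0: 010
Step 1: G0=G2&G0=0&0=0 G1=G2=0 G2=1(const) -> 001
Step 2: G0=G2&G0=1&0=0 G1=G2=1 G2=1(const) -> 011
Step 3: G0=G2&G0=1&0=0 G1=G2=1 G2=1(const) -> 011
State from step 3 equals state from step 2 -> cycle length 1

Answer: 1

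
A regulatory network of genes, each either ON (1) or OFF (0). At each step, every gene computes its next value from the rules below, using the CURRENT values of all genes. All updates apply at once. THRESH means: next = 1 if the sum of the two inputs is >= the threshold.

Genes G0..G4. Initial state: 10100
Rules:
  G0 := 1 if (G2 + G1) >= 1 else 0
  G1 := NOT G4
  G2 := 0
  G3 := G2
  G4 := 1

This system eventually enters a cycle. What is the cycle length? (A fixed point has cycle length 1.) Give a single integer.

Answer: 1

Derivation:
Step 0: 10100
Step 1: G0=(1+0>=1)=1 G1=NOT G4=NOT 0=1 G2=0(const) G3=G2=1 G4=1(const) -> 11011
Step 2: G0=(0+1>=1)=1 G1=NOT G4=NOT 1=0 G2=0(const) G3=G2=0 G4=1(const) -> 10001
Step 3: G0=(0+0>=1)=0 G1=NOT G4=NOT 1=0 G2=0(const) G3=G2=0 G4=1(const) -> 00001
Step 4: G0=(0+0>=1)=0 G1=NOT G4=NOT 1=0 G2=0(const) G3=G2=0 G4=1(const) -> 00001
State from step 4 equals state from step 3 -> cycle length 1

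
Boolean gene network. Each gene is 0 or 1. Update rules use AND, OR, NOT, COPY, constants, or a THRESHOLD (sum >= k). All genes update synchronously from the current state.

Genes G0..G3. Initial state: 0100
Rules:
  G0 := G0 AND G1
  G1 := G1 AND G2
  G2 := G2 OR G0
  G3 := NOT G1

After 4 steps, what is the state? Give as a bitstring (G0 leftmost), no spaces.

Step 1: G0=G0&G1=0&1=0 G1=G1&G2=1&0=0 G2=G2|G0=0|0=0 G3=NOT G1=NOT 1=0 -> 0000
Step 2: G0=G0&G1=0&0=0 G1=G1&G2=0&0=0 G2=G2|G0=0|0=0 G3=NOT G1=NOT 0=1 -> 0001
Step 3: G0=G0&G1=0&0=0 G1=G1&G2=0&0=0 G2=G2|G0=0|0=0 G3=NOT G1=NOT 0=1 -> 0001
Step 4: G0=G0&G1=0&0=0 G1=G1&G2=0&0=0 G2=G2|G0=0|0=0 G3=NOT G1=NOT 0=1 -> 0001

0001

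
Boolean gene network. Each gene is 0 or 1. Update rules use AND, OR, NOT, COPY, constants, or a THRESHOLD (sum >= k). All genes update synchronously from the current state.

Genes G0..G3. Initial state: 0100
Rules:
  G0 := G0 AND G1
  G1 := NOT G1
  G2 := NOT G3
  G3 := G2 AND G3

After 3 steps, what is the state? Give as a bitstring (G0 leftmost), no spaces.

Step 1: G0=G0&G1=0&1=0 G1=NOT G1=NOT 1=0 G2=NOT G3=NOT 0=1 G3=G2&G3=0&0=0 -> 0010
Step 2: G0=G0&G1=0&0=0 G1=NOT G1=NOT 0=1 G2=NOT G3=NOT 0=1 G3=G2&G3=1&0=0 -> 0110
Step 3: G0=G0&G1=0&1=0 G1=NOT G1=NOT 1=0 G2=NOT G3=NOT 0=1 G3=G2&G3=1&0=0 -> 0010

0010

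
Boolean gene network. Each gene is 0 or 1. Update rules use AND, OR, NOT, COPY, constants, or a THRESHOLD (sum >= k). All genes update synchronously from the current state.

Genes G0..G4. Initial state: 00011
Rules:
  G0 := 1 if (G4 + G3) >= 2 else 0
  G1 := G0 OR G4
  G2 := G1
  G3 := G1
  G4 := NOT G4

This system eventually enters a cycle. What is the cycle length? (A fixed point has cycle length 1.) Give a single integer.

Answer: 2

Derivation:
Step 0: 00011
Step 1: G0=(1+1>=2)=1 G1=G0|G4=0|1=1 G2=G1=0 G3=G1=0 G4=NOT G4=NOT 1=0 -> 11000
Step 2: G0=(0+0>=2)=0 G1=G0|G4=1|0=1 G2=G1=1 G3=G1=1 G4=NOT G4=NOT 0=1 -> 01111
Step 3: G0=(1+1>=2)=1 G1=G0|G4=0|1=1 G2=G1=1 G3=G1=1 G4=NOT G4=NOT 1=0 -> 11110
Step 4: G0=(0+1>=2)=0 G1=G0|G4=1|0=1 G2=G1=1 G3=G1=1 G4=NOT G4=NOT 0=1 -> 01111
State from step 4 equals state from step 2 -> cycle length 2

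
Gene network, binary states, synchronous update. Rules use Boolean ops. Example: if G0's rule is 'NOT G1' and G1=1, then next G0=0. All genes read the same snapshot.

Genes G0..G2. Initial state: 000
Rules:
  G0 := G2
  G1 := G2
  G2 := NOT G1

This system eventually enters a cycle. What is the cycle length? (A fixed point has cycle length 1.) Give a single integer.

Step 0: 000
Step 1: G0=G2=0 G1=G2=0 G2=NOT G1=NOT 0=1 -> 001
Step 2: G0=G2=1 G1=G2=1 G2=NOT G1=NOT 0=1 -> 111
Step 3: G0=G2=1 G1=G2=1 G2=NOT G1=NOT 1=0 -> 110
Step 4: G0=G2=0 G1=G2=0 G2=NOT G1=NOT 1=0 -> 000
State from step 4 equals state from step 0 -> cycle length 4

Answer: 4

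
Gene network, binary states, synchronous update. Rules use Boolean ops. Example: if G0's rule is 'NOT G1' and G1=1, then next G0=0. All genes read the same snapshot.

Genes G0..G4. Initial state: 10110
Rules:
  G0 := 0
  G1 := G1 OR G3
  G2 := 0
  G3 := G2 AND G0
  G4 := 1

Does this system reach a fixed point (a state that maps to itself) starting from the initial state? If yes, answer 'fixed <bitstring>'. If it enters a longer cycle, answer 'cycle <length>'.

Answer: fixed 01001

Derivation:
Step 0: 10110
Step 1: G0=0(const) G1=G1|G3=0|1=1 G2=0(const) G3=G2&G0=1&1=1 G4=1(const) -> 01011
Step 2: G0=0(const) G1=G1|G3=1|1=1 G2=0(const) G3=G2&G0=0&0=0 G4=1(const) -> 01001
Step 3: G0=0(const) G1=G1|G3=1|0=1 G2=0(const) G3=G2&G0=0&0=0 G4=1(const) -> 01001
Fixed point reached at step 2: 01001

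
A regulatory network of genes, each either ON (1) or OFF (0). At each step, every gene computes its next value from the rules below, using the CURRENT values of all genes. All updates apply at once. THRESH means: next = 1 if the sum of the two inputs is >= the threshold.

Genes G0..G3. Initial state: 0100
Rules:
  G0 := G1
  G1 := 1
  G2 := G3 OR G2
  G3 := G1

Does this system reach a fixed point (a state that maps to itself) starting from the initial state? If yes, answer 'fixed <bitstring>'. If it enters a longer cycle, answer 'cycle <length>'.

Answer: fixed 1111

Derivation:
Step 0: 0100
Step 1: G0=G1=1 G1=1(const) G2=G3|G2=0|0=0 G3=G1=1 -> 1101
Step 2: G0=G1=1 G1=1(const) G2=G3|G2=1|0=1 G3=G1=1 -> 1111
Step 3: G0=G1=1 G1=1(const) G2=G3|G2=1|1=1 G3=G1=1 -> 1111
Fixed point reached at step 2: 1111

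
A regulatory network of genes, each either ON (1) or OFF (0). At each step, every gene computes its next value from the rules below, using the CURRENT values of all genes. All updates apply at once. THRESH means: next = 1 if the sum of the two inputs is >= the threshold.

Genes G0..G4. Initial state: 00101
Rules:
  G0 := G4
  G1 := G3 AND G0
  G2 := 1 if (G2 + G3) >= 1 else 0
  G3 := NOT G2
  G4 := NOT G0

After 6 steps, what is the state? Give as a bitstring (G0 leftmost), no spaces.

Step 1: G0=G4=1 G1=G3&G0=0&0=0 G2=(1+0>=1)=1 G3=NOT G2=NOT 1=0 G4=NOT G0=NOT 0=1 -> 10101
Step 2: G0=G4=1 G1=G3&G0=0&1=0 G2=(1+0>=1)=1 G3=NOT G2=NOT 1=0 G4=NOT G0=NOT 1=0 -> 10100
Step 3: G0=G4=0 G1=G3&G0=0&1=0 G2=(1+0>=1)=1 G3=NOT G2=NOT 1=0 G4=NOT G0=NOT 1=0 -> 00100
Step 4: G0=G4=0 G1=G3&G0=0&0=0 G2=(1+0>=1)=1 G3=NOT G2=NOT 1=0 G4=NOT G0=NOT 0=1 -> 00101
Step 5: G0=G4=1 G1=G3&G0=0&0=0 G2=(1+0>=1)=1 G3=NOT G2=NOT 1=0 G4=NOT G0=NOT 0=1 -> 10101
Step 6: G0=G4=1 G1=G3&G0=0&1=0 G2=(1+0>=1)=1 G3=NOT G2=NOT 1=0 G4=NOT G0=NOT 1=0 -> 10100

10100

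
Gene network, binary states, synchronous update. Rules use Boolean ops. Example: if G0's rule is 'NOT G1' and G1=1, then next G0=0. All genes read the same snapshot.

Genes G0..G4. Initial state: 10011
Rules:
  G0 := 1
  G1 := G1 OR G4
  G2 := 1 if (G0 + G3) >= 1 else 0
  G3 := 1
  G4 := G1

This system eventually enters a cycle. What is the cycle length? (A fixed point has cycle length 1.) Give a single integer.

Step 0: 10011
Step 1: G0=1(const) G1=G1|G4=0|1=1 G2=(1+1>=1)=1 G3=1(const) G4=G1=0 -> 11110
Step 2: G0=1(const) G1=G1|G4=1|0=1 G2=(1+1>=1)=1 G3=1(const) G4=G1=1 -> 11111
Step 3: G0=1(const) G1=G1|G4=1|1=1 G2=(1+1>=1)=1 G3=1(const) G4=G1=1 -> 11111
State from step 3 equals state from step 2 -> cycle length 1

Answer: 1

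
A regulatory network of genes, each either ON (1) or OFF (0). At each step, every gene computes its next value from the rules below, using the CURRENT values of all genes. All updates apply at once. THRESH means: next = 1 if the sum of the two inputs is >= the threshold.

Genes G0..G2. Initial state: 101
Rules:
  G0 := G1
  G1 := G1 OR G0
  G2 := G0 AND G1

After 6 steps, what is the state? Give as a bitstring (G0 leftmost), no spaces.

Step 1: G0=G1=0 G1=G1|G0=0|1=1 G2=G0&G1=1&0=0 -> 010
Step 2: G0=G1=1 G1=G1|G0=1|0=1 G2=G0&G1=0&1=0 -> 110
Step 3: G0=G1=1 G1=G1|G0=1|1=1 G2=G0&G1=1&1=1 -> 111
Step 4: G0=G1=1 G1=G1|G0=1|1=1 G2=G0&G1=1&1=1 -> 111
Step 5: G0=G1=1 G1=G1|G0=1|1=1 G2=G0&G1=1&1=1 -> 111
Step 6: G0=G1=1 G1=G1|G0=1|1=1 G2=G0&G1=1&1=1 -> 111

111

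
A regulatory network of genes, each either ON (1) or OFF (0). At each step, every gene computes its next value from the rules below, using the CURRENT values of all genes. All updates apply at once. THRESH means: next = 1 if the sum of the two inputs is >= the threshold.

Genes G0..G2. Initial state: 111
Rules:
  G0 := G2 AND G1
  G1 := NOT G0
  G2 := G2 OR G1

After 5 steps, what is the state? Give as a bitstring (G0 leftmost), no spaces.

Step 1: G0=G2&G1=1&1=1 G1=NOT G0=NOT 1=0 G2=G2|G1=1|1=1 -> 101
Step 2: G0=G2&G1=1&0=0 G1=NOT G0=NOT 1=0 G2=G2|G1=1|0=1 -> 001
Step 3: G0=G2&G1=1&0=0 G1=NOT G0=NOT 0=1 G2=G2|G1=1|0=1 -> 011
Step 4: G0=G2&G1=1&1=1 G1=NOT G0=NOT 0=1 G2=G2|G1=1|1=1 -> 111
Step 5: G0=G2&G1=1&1=1 G1=NOT G0=NOT 1=0 G2=G2|G1=1|1=1 -> 101

101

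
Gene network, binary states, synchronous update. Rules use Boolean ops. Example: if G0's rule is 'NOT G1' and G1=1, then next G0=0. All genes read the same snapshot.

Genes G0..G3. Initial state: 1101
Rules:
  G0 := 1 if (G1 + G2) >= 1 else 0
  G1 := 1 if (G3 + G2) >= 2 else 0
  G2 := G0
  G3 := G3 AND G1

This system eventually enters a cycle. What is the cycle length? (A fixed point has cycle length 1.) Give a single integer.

Answer: 1

Derivation:
Step 0: 1101
Step 1: G0=(1+0>=1)=1 G1=(1+0>=2)=0 G2=G0=1 G3=G3&G1=1&1=1 -> 1011
Step 2: G0=(0+1>=1)=1 G1=(1+1>=2)=1 G2=G0=1 G3=G3&G1=1&0=0 -> 1110
Step 3: G0=(1+1>=1)=1 G1=(0+1>=2)=0 G2=G0=1 G3=G3&G1=0&1=0 -> 1010
Step 4: G0=(0+1>=1)=1 G1=(0+1>=2)=0 G2=G0=1 G3=G3&G1=0&0=0 -> 1010
State from step 4 equals state from step 3 -> cycle length 1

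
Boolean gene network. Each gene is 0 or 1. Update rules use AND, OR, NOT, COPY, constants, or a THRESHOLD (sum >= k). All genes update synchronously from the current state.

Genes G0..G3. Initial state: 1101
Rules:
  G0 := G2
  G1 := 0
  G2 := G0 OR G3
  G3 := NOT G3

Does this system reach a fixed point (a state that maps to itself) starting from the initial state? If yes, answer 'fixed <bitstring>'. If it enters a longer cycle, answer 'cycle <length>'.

Step 0: 1101
Step 1: G0=G2=0 G1=0(const) G2=G0|G3=1|1=1 G3=NOT G3=NOT 1=0 -> 0010
Step 2: G0=G2=1 G1=0(const) G2=G0|G3=0|0=0 G3=NOT G3=NOT 0=1 -> 1001
Step 3: G0=G2=0 G1=0(const) G2=G0|G3=1|1=1 G3=NOT G3=NOT 1=0 -> 0010
Cycle of length 2 starting at step 1 -> no fixed point

Answer: cycle 2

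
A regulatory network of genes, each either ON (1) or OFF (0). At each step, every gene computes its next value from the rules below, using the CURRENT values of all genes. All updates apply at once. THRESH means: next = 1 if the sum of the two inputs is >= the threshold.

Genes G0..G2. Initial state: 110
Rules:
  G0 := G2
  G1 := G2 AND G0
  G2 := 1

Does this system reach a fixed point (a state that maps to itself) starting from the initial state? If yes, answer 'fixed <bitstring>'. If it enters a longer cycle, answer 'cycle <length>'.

Answer: fixed 111

Derivation:
Step 0: 110
Step 1: G0=G2=0 G1=G2&G0=0&1=0 G2=1(const) -> 001
Step 2: G0=G2=1 G1=G2&G0=1&0=0 G2=1(const) -> 101
Step 3: G0=G2=1 G1=G2&G0=1&1=1 G2=1(const) -> 111
Step 4: G0=G2=1 G1=G2&G0=1&1=1 G2=1(const) -> 111
Fixed point reached at step 3: 111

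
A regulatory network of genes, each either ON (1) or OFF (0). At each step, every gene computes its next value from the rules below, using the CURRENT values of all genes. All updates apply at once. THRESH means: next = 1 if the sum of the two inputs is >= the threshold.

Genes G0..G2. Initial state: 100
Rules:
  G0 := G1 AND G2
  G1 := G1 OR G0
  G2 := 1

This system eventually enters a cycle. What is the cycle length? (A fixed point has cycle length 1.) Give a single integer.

Answer: 1

Derivation:
Step 0: 100
Step 1: G0=G1&G2=0&0=0 G1=G1|G0=0|1=1 G2=1(const) -> 011
Step 2: G0=G1&G2=1&1=1 G1=G1|G0=1|0=1 G2=1(const) -> 111
Step 3: G0=G1&G2=1&1=1 G1=G1|G0=1|1=1 G2=1(const) -> 111
State from step 3 equals state from step 2 -> cycle length 1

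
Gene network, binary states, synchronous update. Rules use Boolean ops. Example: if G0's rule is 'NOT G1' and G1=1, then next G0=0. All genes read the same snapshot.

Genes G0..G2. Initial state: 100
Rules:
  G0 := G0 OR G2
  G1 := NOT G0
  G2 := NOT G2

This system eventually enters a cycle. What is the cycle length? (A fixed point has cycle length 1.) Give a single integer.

Step 0: 100
Step 1: G0=G0|G2=1|0=1 G1=NOT G0=NOT 1=0 G2=NOT G2=NOT 0=1 -> 101
Step 2: G0=G0|G2=1|1=1 G1=NOT G0=NOT 1=0 G2=NOT G2=NOT 1=0 -> 100
State from step 2 equals state from step 0 -> cycle length 2

Answer: 2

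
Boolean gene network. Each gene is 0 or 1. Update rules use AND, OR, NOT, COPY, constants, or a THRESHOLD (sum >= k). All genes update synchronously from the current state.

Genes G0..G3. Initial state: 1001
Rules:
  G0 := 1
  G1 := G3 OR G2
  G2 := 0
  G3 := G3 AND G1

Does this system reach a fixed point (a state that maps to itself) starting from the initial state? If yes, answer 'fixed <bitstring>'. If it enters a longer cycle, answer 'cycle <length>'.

Step 0: 1001
Step 1: G0=1(const) G1=G3|G2=1|0=1 G2=0(const) G3=G3&G1=1&0=0 -> 1100
Step 2: G0=1(const) G1=G3|G2=0|0=0 G2=0(const) G3=G3&G1=0&1=0 -> 1000
Step 3: G0=1(const) G1=G3|G2=0|0=0 G2=0(const) G3=G3&G1=0&0=0 -> 1000
Fixed point reached at step 2: 1000

Answer: fixed 1000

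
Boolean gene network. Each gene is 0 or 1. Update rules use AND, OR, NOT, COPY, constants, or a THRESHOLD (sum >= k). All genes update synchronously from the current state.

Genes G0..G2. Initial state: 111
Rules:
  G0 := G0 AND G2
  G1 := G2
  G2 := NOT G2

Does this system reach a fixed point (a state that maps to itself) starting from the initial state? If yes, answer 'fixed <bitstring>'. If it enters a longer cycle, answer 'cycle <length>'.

Step 0: 111
Step 1: G0=G0&G2=1&1=1 G1=G2=1 G2=NOT G2=NOT 1=0 -> 110
Step 2: G0=G0&G2=1&0=0 G1=G2=0 G2=NOT G2=NOT 0=1 -> 001
Step 3: G0=G0&G2=0&1=0 G1=G2=1 G2=NOT G2=NOT 1=0 -> 010
Step 4: G0=G0&G2=0&0=0 G1=G2=0 G2=NOT G2=NOT 0=1 -> 001
Cycle of length 2 starting at step 2 -> no fixed point

Answer: cycle 2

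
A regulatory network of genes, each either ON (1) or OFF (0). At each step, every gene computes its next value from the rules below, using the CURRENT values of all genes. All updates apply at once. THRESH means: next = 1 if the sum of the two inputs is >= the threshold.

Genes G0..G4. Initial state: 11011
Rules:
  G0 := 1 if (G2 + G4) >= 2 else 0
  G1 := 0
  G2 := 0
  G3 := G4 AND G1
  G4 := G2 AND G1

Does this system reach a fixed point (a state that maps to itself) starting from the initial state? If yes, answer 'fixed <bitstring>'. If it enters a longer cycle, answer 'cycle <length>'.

Step 0: 11011
Step 1: G0=(0+1>=2)=0 G1=0(const) G2=0(const) G3=G4&G1=1&1=1 G4=G2&G1=0&1=0 -> 00010
Step 2: G0=(0+0>=2)=0 G1=0(const) G2=0(const) G3=G4&G1=0&0=0 G4=G2&G1=0&0=0 -> 00000
Step 3: G0=(0+0>=2)=0 G1=0(const) G2=0(const) G3=G4&G1=0&0=0 G4=G2&G1=0&0=0 -> 00000
Fixed point reached at step 2: 00000

Answer: fixed 00000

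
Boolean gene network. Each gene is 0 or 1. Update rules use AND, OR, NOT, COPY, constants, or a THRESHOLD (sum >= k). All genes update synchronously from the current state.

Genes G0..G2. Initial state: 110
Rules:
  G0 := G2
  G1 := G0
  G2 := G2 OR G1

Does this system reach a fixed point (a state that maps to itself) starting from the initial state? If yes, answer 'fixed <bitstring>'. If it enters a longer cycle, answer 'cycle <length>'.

Answer: fixed 111

Derivation:
Step 0: 110
Step 1: G0=G2=0 G1=G0=1 G2=G2|G1=0|1=1 -> 011
Step 2: G0=G2=1 G1=G0=0 G2=G2|G1=1|1=1 -> 101
Step 3: G0=G2=1 G1=G0=1 G2=G2|G1=1|0=1 -> 111
Step 4: G0=G2=1 G1=G0=1 G2=G2|G1=1|1=1 -> 111
Fixed point reached at step 3: 111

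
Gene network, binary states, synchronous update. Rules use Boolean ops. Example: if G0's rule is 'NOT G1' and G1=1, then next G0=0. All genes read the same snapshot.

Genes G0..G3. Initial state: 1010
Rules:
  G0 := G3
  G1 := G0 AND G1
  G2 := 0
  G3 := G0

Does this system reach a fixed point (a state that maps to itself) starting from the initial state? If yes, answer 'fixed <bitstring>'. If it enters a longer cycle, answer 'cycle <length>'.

Step 0: 1010
Step 1: G0=G3=0 G1=G0&G1=1&0=0 G2=0(const) G3=G0=1 -> 0001
Step 2: G0=G3=1 G1=G0&G1=0&0=0 G2=0(const) G3=G0=0 -> 1000
Step 3: G0=G3=0 G1=G0&G1=1&0=0 G2=0(const) G3=G0=1 -> 0001
Cycle of length 2 starting at step 1 -> no fixed point

Answer: cycle 2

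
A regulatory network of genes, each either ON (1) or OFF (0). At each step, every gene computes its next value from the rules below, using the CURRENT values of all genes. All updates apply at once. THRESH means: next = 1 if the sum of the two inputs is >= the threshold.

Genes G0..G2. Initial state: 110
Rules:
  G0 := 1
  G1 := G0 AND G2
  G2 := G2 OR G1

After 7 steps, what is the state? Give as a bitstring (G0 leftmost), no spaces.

Step 1: G0=1(const) G1=G0&G2=1&0=0 G2=G2|G1=0|1=1 -> 101
Step 2: G0=1(const) G1=G0&G2=1&1=1 G2=G2|G1=1|0=1 -> 111
Step 3: G0=1(const) G1=G0&G2=1&1=1 G2=G2|G1=1|1=1 -> 111
Step 4: G0=1(const) G1=G0&G2=1&1=1 G2=G2|G1=1|1=1 -> 111
Step 5: G0=1(const) G1=G0&G2=1&1=1 G2=G2|G1=1|1=1 -> 111
Step 6: G0=1(const) G1=G0&G2=1&1=1 G2=G2|G1=1|1=1 -> 111
Step 7: G0=1(const) G1=G0&G2=1&1=1 G2=G2|G1=1|1=1 -> 111

111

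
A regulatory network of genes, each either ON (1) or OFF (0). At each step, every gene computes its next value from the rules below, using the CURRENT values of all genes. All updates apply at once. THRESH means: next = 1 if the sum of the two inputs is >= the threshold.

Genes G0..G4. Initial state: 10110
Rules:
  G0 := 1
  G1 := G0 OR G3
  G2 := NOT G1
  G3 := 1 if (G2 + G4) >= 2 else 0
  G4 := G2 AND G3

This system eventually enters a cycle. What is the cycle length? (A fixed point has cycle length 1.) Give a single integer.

Answer: 1

Derivation:
Step 0: 10110
Step 1: G0=1(const) G1=G0|G3=1|1=1 G2=NOT G1=NOT 0=1 G3=(1+0>=2)=0 G4=G2&G3=1&1=1 -> 11101
Step 2: G0=1(const) G1=G0|G3=1|0=1 G2=NOT G1=NOT 1=0 G3=(1+1>=2)=1 G4=G2&G3=1&0=0 -> 11010
Step 3: G0=1(const) G1=G0|G3=1|1=1 G2=NOT G1=NOT 1=0 G3=(0+0>=2)=0 G4=G2&G3=0&1=0 -> 11000
Step 4: G0=1(const) G1=G0|G3=1|0=1 G2=NOT G1=NOT 1=0 G3=(0+0>=2)=0 G4=G2&G3=0&0=0 -> 11000
State from step 4 equals state from step 3 -> cycle length 1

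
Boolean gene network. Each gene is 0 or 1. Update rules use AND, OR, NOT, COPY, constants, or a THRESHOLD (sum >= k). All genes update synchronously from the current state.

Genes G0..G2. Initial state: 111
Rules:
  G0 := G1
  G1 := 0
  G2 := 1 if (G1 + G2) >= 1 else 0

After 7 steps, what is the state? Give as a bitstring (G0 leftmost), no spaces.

Step 1: G0=G1=1 G1=0(const) G2=(1+1>=1)=1 -> 101
Step 2: G0=G1=0 G1=0(const) G2=(0+1>=1)=1 -> 001
Step 3: G0=G1=0 G1=0(const) G2=(0+1>=1)=1 -> 001
Step 4: G0=G1=0 G1=0(const) G2=(0+1>=1)=1 -> 001
Step 5: G0=G1=0 G1=0(const) G2=(0+1>=1)=1 -> 001
Step 6: G0=G1=0 G1=0(const) G2=(0+1>=1)=1 -> 001
Step 7: G0=G1=0 G1=0(const) G2=(0+1>=1)=1 -> 001

001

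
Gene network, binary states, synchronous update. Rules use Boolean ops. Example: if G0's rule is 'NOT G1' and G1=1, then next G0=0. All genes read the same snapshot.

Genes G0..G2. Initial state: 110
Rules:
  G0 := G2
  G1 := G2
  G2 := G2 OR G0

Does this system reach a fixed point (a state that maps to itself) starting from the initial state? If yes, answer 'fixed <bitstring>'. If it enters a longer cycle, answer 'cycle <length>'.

Answer: fixed 111

Derivation:
Step 0: 110
Step 1: G0=G2=0 G1=G2=0 G2=G2|G0=0|1=1 -> 001
Step 2: G0=G2=1 G1=G2=1 G2=G2|G0=1|0=1 -> 111
Step 3: G0=G2=1 G1=G2=1 G2=G2|G0=1|1=1 -> 111
Fixed point reached at step 2: 111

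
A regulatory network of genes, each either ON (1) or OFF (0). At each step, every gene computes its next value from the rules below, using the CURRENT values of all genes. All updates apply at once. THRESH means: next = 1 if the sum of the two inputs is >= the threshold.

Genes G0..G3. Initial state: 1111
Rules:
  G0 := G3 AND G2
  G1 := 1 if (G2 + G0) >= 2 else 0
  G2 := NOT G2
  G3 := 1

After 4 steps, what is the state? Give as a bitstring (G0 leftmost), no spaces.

Step 1: G0=G3&G2=1&1=1 G1=(1+1>=2)=1 G2=NOT G2=NOT 1=0 G3=1(const) -> 1101
Step 2: G0=G3&G2=1&0=0 G1=(0+1>=2)=0 G2=NOT G2=NOT 0=1 G3=1(const) -> 0011
Step 3: G0=G3&G2=1&1=1 G1=(1+0>=2)=0 G2=NOT G2=NOT 1=0 G3=1(const) -> 1001
Step 4: G0=G3&G2=1&0=0 G1=(0+1>=2)=0 G2=NOT G2=NOT 0=1 G3=1(const) -> 0011

0011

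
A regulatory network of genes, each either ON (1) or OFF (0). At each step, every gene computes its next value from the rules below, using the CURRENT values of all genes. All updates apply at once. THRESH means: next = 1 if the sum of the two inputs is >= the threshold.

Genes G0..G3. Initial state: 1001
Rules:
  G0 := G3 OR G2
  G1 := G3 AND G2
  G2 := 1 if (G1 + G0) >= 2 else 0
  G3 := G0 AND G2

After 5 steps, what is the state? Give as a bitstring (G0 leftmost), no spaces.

Step 1: G0=G3|G2=1|0=1 G1=G3&G2=1&0=0 G2=(0+1>=2)=0 G3=G0&G2=1&0=0 -> 1000
Step 2: G0=G3|G2=0|0=0 G1=G3&G2=0&0=0 G2=(0+1>=2)=0 G3=G0&G2=1&0=0 -> 0000
Step 3: G0=G3|G2=0|0=0 G1=G3&G2=0&0=0 G2=(0+0>=2)=0 G3=G0&G2=0&0=0 -> 0000
Step 4: G0=G3|G2=0|0=0 G1=G3&G2=0&0=0 G2=(0+0>=2)=0 G3=G0&G2=0&0=0 -> 0000
Step 5: G0=G3|G2=0|0=0 G1=G3&G2=0&0=0 G2=(0+0>=2)=0 G3=G0&G2=0&0=0 -> 0000

0000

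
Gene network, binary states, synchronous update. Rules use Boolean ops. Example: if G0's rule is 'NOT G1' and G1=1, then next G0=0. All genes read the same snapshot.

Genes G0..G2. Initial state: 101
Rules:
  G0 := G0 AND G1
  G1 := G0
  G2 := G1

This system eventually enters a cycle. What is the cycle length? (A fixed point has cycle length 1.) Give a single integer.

Step 0: 101
Step 1: G0=G0&G1=1&0=0 G1=G0=1 G2=G1=0 -> 010
Step 2: G0=G0&G1=0&1=0 G1=G0=0 G2=G1=1 -> 001
Step 3: G0=G0&G1=0&0=0 G1=G0=0 G2=G1=0 -> 000
Step 4: G0=G0&G1=0&0=0 G1=G0=0 G2=G1=0 -> 000
State from step 4 equals state from step 3 -> cycle length 1

Answer: 1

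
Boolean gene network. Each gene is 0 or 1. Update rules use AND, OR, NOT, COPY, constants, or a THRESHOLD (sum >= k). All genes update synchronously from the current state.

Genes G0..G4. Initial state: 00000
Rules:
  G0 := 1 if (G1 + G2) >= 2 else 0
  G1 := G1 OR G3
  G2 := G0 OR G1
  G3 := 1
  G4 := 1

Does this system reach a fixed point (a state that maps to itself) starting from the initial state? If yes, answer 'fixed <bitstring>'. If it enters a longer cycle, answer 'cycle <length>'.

Step 0: 00000
Step 1: G0=(0+0>=2)=0 G1=G1|G3=0|0=0 G2=G0|G1=0|0=0 G3=1(const) G4=1(const) -> 00011
Step 2: G0=(0+0>=2)=0 G1=G1|G3=0|1=1 G2=G0|G1=0|0=0 G3=1(const) G4=1(const) -> 01011
Step 3: G0=(1+0>=2)=0 G1=G1|G3=1|1=1 G2=G0|G1=0|1=1 G3=1(const) G4=1(const) -> 01111
Step 4: G0=(1+1>=2)=1 G1=G1|G3=1|1=1 G2=G0|G1=0|1=1 G3=1(const) G4=1(const) -> 11111
Step 5: G0=(1+1>=2)=1 G1=G1|G3=1|1=1 G2=G0|G1=1|1=1 G3=1(const) G4=1(const) -> 11111
Fixed point reached at step 4: 11111

Answer: fixed 11111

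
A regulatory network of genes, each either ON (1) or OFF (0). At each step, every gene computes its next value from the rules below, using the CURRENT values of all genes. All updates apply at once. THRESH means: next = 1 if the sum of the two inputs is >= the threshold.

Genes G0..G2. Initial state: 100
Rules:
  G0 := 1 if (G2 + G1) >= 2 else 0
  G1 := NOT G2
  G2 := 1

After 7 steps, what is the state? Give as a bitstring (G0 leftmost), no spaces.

Step 1: G0=(0+0>=2)=0 G1=NOT G2=NOT 0=1 G2=1(const) -> 011
Step 2: G0=(1+1>=2)=1 G1=NOT G2=NOT 1=0 G2=1(const) -> 101
Step 3: G0=(1+0>=2)=0 G1=NOT G2=NOT 1=0 G2=1(const) -> 001
Step 4: G0=(1+0>=2)=0 G1=NOT G2=NOT 1=0 G2=1(const) -> 001
Step 5: G0=(1+0>=2)=0 G1=NOT G2=NOT 1=0 G2=1(const) -> 001
Step 6: G0=(1+0>=2)=0 G1=NOT G2=NOT 1=0 G2=1(const) -> 001
Step 7: G0=(1+0>=2)=0 G1=NOT G2=NOT 1=0 G2=1(const) -> 001

001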